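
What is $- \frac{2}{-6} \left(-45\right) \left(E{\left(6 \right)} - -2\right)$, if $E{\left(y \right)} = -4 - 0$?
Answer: $30$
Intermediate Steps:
$E{\left(y \right)} = -4$ ($E{\left(y \right)} = -4 + 0 = -4$)
$- \frac{2}{-6} \left(-45\right) \left(E{\left(6 \right)} - -2\right) = - \frac{2}{-6} \left(-45\right) \left(-4 - -2\right) = \left(-2\right) \left(- \frac{1}{6}\right) \left(-45\right) \left(-4 + 2\right) = \frac{1}{3} \left(-45\right) \left(-2\right) = \left(-15\right) \left(-2\right) = 30$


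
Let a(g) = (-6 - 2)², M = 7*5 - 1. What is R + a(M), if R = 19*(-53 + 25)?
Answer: -468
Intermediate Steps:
M = 34 (M = 35 - 1 = 34)
a(g) = 64 (a(g) = (-8)² = 64)
R = -532 (R = 19*(-28) = -532)
R + a(M) = -532 + 64 = -468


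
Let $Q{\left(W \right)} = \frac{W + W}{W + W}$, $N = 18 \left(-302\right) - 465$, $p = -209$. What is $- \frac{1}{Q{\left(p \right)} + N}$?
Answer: $\frac{1}{5900} \approx 0.00016949$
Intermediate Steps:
$N = -5901$ ($N = -5436 - 465 = -5901$)
$Q{\left(W \right)} = 1$ ($Q{\left(W \right)} = \frac{2 W}{2 W} = 2 W \frac{1}{2 W} = 1$)
$- \frac{1}{Q{\left(p \right)} + N} = - \frac{1}{1 - 5901} = - \frac{1}{-5900} = \left(-1\right) \left(- \frac{1}{5900}\right) = \frac{1}{5900}$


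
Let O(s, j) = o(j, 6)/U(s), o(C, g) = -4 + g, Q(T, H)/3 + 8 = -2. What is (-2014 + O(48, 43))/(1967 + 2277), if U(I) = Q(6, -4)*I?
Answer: -1450081/3055680 ≈ -0.47455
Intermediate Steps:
Q(T, H) = -30 (Q(T, H) = -24 + 3*(-2) = -24 - 6 = -30)
U(I) = -30*I
O(s, j) = -1/(15*s) (O(s, j) = (-4 + 6)/((-30*s)) = 2*(-1/(30*s)) = -1/(15*s))
(-2014 + O(48, 43))/(1967 + 2277) = (-2014 - 1/15/48)/(1967 + 2277) = (-2014 - 1/15*1/48)/4244 = (-2014 - 1/720)*(1/4244) = -1450081/720*1/4244 = -1450081/3055680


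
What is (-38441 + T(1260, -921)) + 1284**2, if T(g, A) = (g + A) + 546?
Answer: 1611100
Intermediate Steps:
T(g, A) = 546 + A + g (T(g, A) = (A + g) + 546 = 546 + A + g)
(-38441 + T(1260, -921)) + 1284**2 = (-38441 + (546 - 921 + 1260)) + 1284**2 = (-38441 + 885) + 1648656 = -37556 + 1648656 = 1611100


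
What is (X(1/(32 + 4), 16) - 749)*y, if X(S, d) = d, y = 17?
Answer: -12461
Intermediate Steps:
(X(1/(32 + 4), 16) - 749)*y = (16 - 749)*17 = -733*17 = -12461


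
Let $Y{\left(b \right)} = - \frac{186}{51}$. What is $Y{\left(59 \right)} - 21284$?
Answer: $- \frac{361890}{17} \approx -21288.0$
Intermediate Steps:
$Y{\left(b \right)} = - \frac{62}{17}$ ($Y{\left(b \right)} = \left(-186\right) \frac{1}{51} = - \frac{62}{17}$)
$Y{\left(59 \right)} - 21284 = - \frac{62}{17} - 21284 = - \frac{361890}{17}$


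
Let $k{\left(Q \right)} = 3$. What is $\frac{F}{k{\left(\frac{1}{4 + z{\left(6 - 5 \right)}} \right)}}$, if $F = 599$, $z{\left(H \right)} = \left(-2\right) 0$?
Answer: $\frac{599}{3} \approx 199.67$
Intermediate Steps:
$z{\left(H \right)} = 0$
$\frac{F}{k{\left(\frac{1}{4 + z{\left(6 - 5 \right)}} \right)}} = \frac{599}{3}$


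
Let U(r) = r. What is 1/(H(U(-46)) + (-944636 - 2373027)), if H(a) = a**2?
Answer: -1/3315547 ≈ -3.0161e-7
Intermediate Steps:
1/(H(U(-46)) + (-944636 - 2373027)) = 1/((-46)**2 + (-944636 - 2373027)) = 1/(2116 - 3317663) = 1/(-3315547) = -1/3315547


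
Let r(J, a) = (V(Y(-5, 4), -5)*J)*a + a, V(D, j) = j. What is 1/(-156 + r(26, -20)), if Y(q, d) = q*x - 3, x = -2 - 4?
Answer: 1/2424 ≈ 0.00041254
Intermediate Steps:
x = -6
Y(q, d) = -3 - 6*q (Y(q, d) = q*(-6) - 3 = -6*q - 3 = -3 - 6*q)
r(J, a) = a - 5*J*a (r(J, a) = (-5*J)*a + a = -5*J*a + a = a - 5*J*a)
1/(-156 + r(26, -20)) = 1/(-156 - 20*(1 - 5*26)) = 1/(-156 - 20*(1 - 130)) = 1/(-156 - 20*(-129)) = 1/(-156 + 2580) = 1/2424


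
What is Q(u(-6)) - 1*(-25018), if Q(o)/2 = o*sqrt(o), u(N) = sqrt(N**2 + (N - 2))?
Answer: 25018 + 4*sqrt(2)*7**(3/4) ≈ 25042.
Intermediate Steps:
u(N) = sqrt(-2 + N + N**2) (u(N) = sqrt(N**2 + (-2 + N)) = sqrt(-2 + N + N**2))
Q(o) = 2*o**(3/2) (Q(o) = 2*(o*sqrt(o)) = 2*o**(3/2))
Q(u(-6)) - 1*(-25018) = 2*(sqrt(-2 - 6 + (-6)**2))**(3/2) - 1*(-25018) = 2*(sqrt(-2 - 6 + 36))**(3/2) + 25018 = 2*(sqrt(28))**(3/2) + 25018 = 2*(2*sqrt(7))**(3/2) + 25018 = 2*(2*sqrt(2)*7**(3/4)) + 25018 = 4*sqrt(2)*7**(3/4) + 25018 = 25018 + 4*sqrt(2)*7**(3/4)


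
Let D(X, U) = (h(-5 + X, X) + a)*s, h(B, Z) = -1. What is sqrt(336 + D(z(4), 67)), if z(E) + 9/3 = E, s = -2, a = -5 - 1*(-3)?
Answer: 3*sqrt(38) ≈ 18.493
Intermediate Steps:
a = -2 (a = -5 + 3 = -2)
z(E) = -3 + E
D(X, U) = 6 (D(X, U) = (-1 - 2)*(-2) = -3*(-2) = 6)
sqrt(336 + D(z(4), 67)) = sqrt(336 + 6) = sqrt(342) = 3*sqrt(38)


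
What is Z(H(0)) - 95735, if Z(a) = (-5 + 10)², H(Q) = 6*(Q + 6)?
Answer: -95710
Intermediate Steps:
H(Q) = 36 + 6*Q (H(Q) = 6*(6 + Q) = 36 + 6*Q)
Z(a) = 25 (Z(a) = 5² = 25)
Z(H(0)) - 95735 = 25 - 95735 = -95710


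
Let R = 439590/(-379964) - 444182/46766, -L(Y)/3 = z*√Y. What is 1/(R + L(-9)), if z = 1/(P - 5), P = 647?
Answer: -1203682823660596891456559/12825135100134512902855961 + 1583690862761214688689*I/12825135100134512902855961 ≈ -0.093853 + 0.00012348*I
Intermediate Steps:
z = 1/642 (z = 1/(647 - 5) = 1/642 ≈ 0.0015576)
L(Y) = -√Y/214
R = -47332758847/4442349106 (R = 439590*(-1/379964) - 444182*1/46766 = -219795/189982 - 222091/23383 = -47332758847/4442349106 ≈ -10.655)
1/(R + L(-9)) = 1/(-47332758847/4442349106 - 3*I/214) = 112969948210299981126482*(-47332758847/4442349106 + 3*I/214)/12825135100134512902855961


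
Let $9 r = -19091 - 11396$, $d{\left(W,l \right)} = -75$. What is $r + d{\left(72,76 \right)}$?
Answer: $- \frac{31162}{9} \approx -3462.4$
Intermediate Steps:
$r = - \frac{30487}{9}$ ($r = \frac{-19091 - 11396}{9} = \frac{1}{9} \left(-30487\right) = - \frac{30487}{9} \approx -3387.4$)
$r + d{\left(72,76 \right)} = - \frac{30487}{9} - 75 = - \frac{31162}{9}$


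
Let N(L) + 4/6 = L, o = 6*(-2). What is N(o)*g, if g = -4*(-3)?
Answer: -152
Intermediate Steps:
o = -12
N(L) = -⅔ + L
g = 12
N(o)*g = (-⅔ - 12)*12 = -38/3*12 = -152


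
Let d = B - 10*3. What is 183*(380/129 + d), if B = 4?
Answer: -181414/43 ≈ -4218.9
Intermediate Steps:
d = -26 (d = 4 - 10*3 = 4 - 30 = -26)
183*(380/129 + d) = 183*(380/129 - 26) = 183*(-2974/129) = -181414/43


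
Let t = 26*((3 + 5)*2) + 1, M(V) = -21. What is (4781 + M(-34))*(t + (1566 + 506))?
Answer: 11847640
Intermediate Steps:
t = 417 (t = 26*(8*2) + 1 = 26*16 + 1 = 416 + 1 = 417)
(4781 + M(-34))*(t + (1566 + 506)) = (4781 - 21)*(417 + (1566 + 506)) = 4760*(417 + 2072) = 4760*2489 = 11847640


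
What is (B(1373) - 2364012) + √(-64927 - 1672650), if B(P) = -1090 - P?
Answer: -2366475 + I*√1737577 ≈ -2.3665e+6 + 1318.2*I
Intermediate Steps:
(B(1373) - 2364012) + √(-64927 - 1672650) = ((-1090 - 1*1373) - 2364012) + √(-64927 - 1672650) = ((-1090 - 1373) - 2364012) + √(-1737577) = (-2463 - 2364012) + I*√1737577 = -2366475 + I*√1737577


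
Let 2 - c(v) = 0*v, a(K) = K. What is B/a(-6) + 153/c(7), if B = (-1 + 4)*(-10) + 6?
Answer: 161/2 ≈ 80.500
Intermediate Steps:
c(v) = 2 (c(v) = 2 - 0*v = 2 - 1*0 = 2 + 0 = 2)
B = -24 (B = 3*(-10) + 6 = -30 + 6 = -24)
B/a(-6) + 153/c(7) = -24/(-6) + 153/2 = -24*(-⅙) + 153*(½) = 4 + 153/2 = 161/2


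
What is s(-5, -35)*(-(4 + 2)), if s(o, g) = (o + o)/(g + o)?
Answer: -3/2 ≈ -1.5000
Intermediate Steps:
s(o, g) = 2*o/(g + o) (s(o, g) = (2*o)/(g + o) = 2*o/(g + o))
s(-5, -35)*(-(4 + 2)) = (2*(-5)/(-35 - 5))*(-(4 + 2)) = (2*(-5)/(-40))*(-1*6) = (2*(-5)*(-1/40))*(-6) = (¼)*(-6) = -3/2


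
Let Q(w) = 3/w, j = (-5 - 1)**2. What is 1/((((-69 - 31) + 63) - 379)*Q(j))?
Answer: -3/104 ≈ -0.028846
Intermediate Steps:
j = 36 (j = (-6)**2 = 36)
1/((((-69 - 31) + 63) - 379)*Q(j)) = 1/((((-69 - 31) + 63) - 379)*(3/36)) = 1/(((-100 + 63) - 379)*(3*(1/36))) = 1/((-37 - 379)*(1/12)) = 1/(-416*1/12) = 1/(-104/3) = -3/104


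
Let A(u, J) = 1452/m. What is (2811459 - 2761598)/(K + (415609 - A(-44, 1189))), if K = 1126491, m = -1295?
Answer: 64569995/1997020952 ≈ 0.032333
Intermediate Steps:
A(u, J) = -1452/1295 (A(u, J) = 1452/(-1295) = 1452*(-1/1295) = -1452/1295)
(2811459 - 2761598)/(K + (415609 - A(-44, 1189))) = (2811459 - 2761598)/(1126491 + (415609 - 1*(-1452/1295))) = 49861/(1126491 + (415609 + 1452/1295)) = 49861/(1126491 + 538215107/1295) = 49861/(1997020952/1295) = 49861*(1295/1997020952) = 64569995/1997020952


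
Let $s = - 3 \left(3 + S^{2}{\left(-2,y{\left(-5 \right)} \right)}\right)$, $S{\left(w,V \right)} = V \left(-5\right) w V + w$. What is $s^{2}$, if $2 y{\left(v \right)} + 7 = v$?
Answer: $147841019001$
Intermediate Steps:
$y{\left(v \right)} = - \frac{7}{2} + \frac{v}{2}$
$S{\left(w,V \right)} = w - 5 w V^{2}$ ($S{\left(w,V \right)} = - 5 V w V + w = - 5 w V^{2} + w = w - 5 w V^{2}$)
$s = -384501$ ($s = - 3 \left(3 + \left(- 2 \left(1 - 5 \left(- \frac{7}{2} + \frac{1}{2} \left(-5\right)\right)^{2}\right)\right)^{2}\right) = - 3 \left(3 + \left(- 2 \left(1 - 5 \left(- \frac{7}{2} - \frac{5}{2}\right)^{2}\right)\right)^{2}\right) = - 3 \left(3 + \left(- 2 \left(1 - 5 \left(-6\right)^{2}\right)\right)^{2}\right) = - 3 \left(3 + \left(- 2 \left(1 - 180\right)\right)^{2}\right) = - 3 \left(3 + \left(\left(-2\right) \left(-179\right)\right)^{2}\right) = - 3 \left(3 + 358^{2}\right) = - 3 \left(3 + 128164\right) = \left(-3\right) 128167 = -384501$)
$s^{2} = \left(-384501\right)^{2} = 147841019001$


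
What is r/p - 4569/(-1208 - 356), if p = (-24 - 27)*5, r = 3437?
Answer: -247669/23460 ≈ -10.557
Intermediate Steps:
p = -255 (p = -51*5 = -255)
r/p - 4569/(-1208 - 356) = 3437/(-255) - 4569/(-1208 - 356) = 3437*(-1/255) - 4569/(-1564) = -3437/255 - 4569*(-1/1564) = -3437/255 + 4569/1564 = -247669/23460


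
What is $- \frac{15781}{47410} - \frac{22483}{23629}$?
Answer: $- \frac{1438808279}{1120250890} \approx -1.2844$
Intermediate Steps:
$- \frac{15781}{47410} - \frac{22483}{23629} = - \frac{1438808279}{1120250890}$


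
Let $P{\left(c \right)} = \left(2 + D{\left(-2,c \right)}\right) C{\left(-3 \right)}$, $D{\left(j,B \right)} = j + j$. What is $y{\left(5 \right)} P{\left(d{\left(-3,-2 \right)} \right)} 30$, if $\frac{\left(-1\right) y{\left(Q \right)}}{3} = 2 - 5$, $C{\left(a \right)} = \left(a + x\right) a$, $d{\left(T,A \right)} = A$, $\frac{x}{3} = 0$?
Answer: $-4860$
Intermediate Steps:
$x = 0$ ($x = 3 \cdot 0 = 0$)
$C{\left(a \right)} = a^{2}$ ($C{\left(a \right)} = \left(a + 0\right) a = a a = a^{2}$)
$D{\left(j,B \right)} = 2 j$
$y{\left(Q \right)} = 9$ ($y{\left(Q \right)} = - 3 \left(2 - 5\right) = \left(-3\right) \left(-3\right) = 9$)
$P{\left(c \right)} = -18$ ($P{\left(c \right)} = \left(2 + 2 \left(-2\right)\right) \left(-3\right)^{2} = \left(2 - 4\right) 9 = \left(-2\right) 9 = -18$)
$y{\left(5 \right)} P{\left(d{\left(-3,-2 \right)} \right)} 30 = 9 \left(-18\right) 30 = \left(-162\right) 30 = -4860$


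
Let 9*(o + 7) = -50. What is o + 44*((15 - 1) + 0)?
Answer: 5431/9 ≈ 603.44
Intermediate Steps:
o = -113/9 (o = -7 + (1/9)*(-50) = -7 - 50/9 = -113/9 ≈ -12.556)
o + 44*((15 - 1) + 0) = -113/9 + 44*((15 - 1) + 0) = -113/9 + 44*(14 + 0) = -113/9 + 44*14 = -113/9 + 616 = 5431/9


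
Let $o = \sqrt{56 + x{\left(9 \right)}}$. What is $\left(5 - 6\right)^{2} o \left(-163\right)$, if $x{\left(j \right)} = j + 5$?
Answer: $- 163 \sqrt{70} \approx -1363.8$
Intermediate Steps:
$x{\left(j \right)} = 5 + j$
$o = \sqrt{70}$ ($o = \sqrt{56 + \left(5 + 9\right)} = \sqrt{56 + 14} = \sqrt{70} \approx 8.3666$)
$\left(5 - 6\right)^{2} o \left(-163\right) = \left(5 - 6\right)^{2} \sqrt{70} \left(-163\right) = \left(-1\right)^{2} \sqrt{70} \left(-163\right) = 1 \sqrt{70} \left(-163\right) = \sqrt{70} \left(-163\right) = - 163 \sqrt{70}$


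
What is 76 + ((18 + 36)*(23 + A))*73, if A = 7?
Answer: 118336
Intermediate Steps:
76 + ((18 + 36)*(23 + A))*73 = 76 + ((18 + 36)*(23 + 7))*73 = 76 + (54*30)*73 = 76 + 1620*73 = 76 + 118260 = 118336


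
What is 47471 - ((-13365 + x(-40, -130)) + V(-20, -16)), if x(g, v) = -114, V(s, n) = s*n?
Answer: 60630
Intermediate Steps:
V(s, n) = n*s
47471 - ((-13365 + x(-40, -130)) + V(-20, -16)) = 47471 - ((-13365 - 114) - 16*(-20)) = 47471 - (-13479 + 320) = 47471 - 1*(-13159) = 47471 + 13159 = 60630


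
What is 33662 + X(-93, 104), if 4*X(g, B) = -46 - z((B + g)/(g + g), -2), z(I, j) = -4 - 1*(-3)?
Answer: 134603/4 ≈ 33651.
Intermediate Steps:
z(I, j) = -1 (z(I, j) = -4 + 3 = -1)
X(g, B) = -45/4 (X(g, B) = (-46 - 1*(-1))/4 = (-46 + 1)/4 = (1/4)*(-45) = -45/4)
33662 + X(-93, 104) = 33662 - 45/4 = 134603/4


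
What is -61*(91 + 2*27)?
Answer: -8845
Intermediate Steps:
-61*(91 + 2*27) = -61*(91 + 54) = -61*145 = -8845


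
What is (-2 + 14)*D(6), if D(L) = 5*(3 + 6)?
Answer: 540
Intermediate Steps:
D(L) = 45 (D(L) = 5*9 = 45)
(-2 + 14)*D(6) = (-2 + 14)*45 = 12*45 = 540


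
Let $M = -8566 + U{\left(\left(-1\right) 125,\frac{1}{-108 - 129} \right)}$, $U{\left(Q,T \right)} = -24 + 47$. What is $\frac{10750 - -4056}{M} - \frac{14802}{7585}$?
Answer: $- \frac{238756996}{64798655} \approx -3.6846$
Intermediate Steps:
$U{\left(Q,T \right)} = 23$
$M = -8543$ ($M = -8566 + 23 = -8543$)
$\frac{10750 - -4056}{M} - \frac{14802}{7585} = \frac{10750 - -4056}{-8543} - \frac{14802}{7585} = \left(10750 + 4056\right) \left(- \frac{1}{8543}\right) - \frac{14802}{7585} = 14806 \left(- \frac{1}{8543}\right) - \frac{14802}{7585} = - \frac{14806}{8543} - \frac{14802}{7585} = - \frac{238756996}{64798655}$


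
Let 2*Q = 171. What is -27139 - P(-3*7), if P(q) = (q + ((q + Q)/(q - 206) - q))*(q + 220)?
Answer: -12295435/454 ≈ -27082.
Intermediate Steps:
Q = 171/2 (Q = (½)*171 = 171/2 ≈ 85.500)
P(q) = (220 + q)*(171/2 + q)/(-206 + q) (P(q) = (q + ((q + 171/2)/(q - 206) - q))*(q + 220) = (q + ((171/2 + q)/(-206 + q) - q))*(220 + q) = (q + (-q + (171/2 + q)/(-206 + q)))*(220 + q) = ((171/2 + q)/(-206 + q))*(220 + q) = (220 + q)*(171/2 + q)/(-206 + q))
-27139 - P(-3*7) = -27139 - (18810 + (-3*7)² + 611*(-3*7)/2)/(-206 - 3*7) = -27139 - (18810 + (-21)² + (611/2)*(-21))/(-206 - 21) = -27139 - (18810 + 441 - 12831/2)/(-227) = -27139 - (-1)*25671/(227*2) = -27139 - 1*(-25671/454) = -27139 + 25671/454 = -12295435/454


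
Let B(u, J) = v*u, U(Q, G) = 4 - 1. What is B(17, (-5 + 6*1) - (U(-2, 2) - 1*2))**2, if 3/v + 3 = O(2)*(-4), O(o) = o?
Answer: 2601/121 ≈ 21.496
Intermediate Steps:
v = -3/11 (v = 3/(-3 + 2*(-4)) = 3/(-3 - 8) = 3/(-11) = 3*(-1/11) = -3/11 ≈ -0.27273)
U(Q, G) = 3
B(u, J) = -3*u/11
B(17, (-5 + 6*1) - (U(-2, 2) - 1*2))**2 = (-3/11*17)**2 = (-51/11)**2 = 2601/121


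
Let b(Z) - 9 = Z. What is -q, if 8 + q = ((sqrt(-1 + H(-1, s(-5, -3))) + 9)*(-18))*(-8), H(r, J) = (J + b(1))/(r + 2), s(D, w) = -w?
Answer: -1288 - 288*sqrt(3) ≈ -1786.8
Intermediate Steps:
b(Z) = 9 + Z
H(r, J) = (10 + J)/(2 + r) (H(r, J) = (J + (9 + 1))/(r + 2) = (J + 10)/(2 + r) = (10 + J)/(2 + r))
q = 1288 + 288*sqrt(3) (q = -8 + ((sqrt(-1 + (10 - 1*(-3))/(2 - 1)) + 9)*(-18))*(-8) = -8 + ((sqrt(-1 + (10 + 3)/1) + 9)*(-18))*(-8) = -8 + ((sqrt(-1 + 1*13) + 9)*(-18))*(-8) = -8 + ((sqrt(-1 + 13) + 9)*(-18))*(-8) = -8 + ((sqrt(12) + 9)*(-18))*(-8) = -8 + ((2*sqrt(3) + 9)*(-18))*(-8) = -8 + ((9 + 2*sqrt(3))*(-18))*(-8) = -8 + (-162 - 36*sqrt(3))*(-8) = -8 + (1296 + 288*sqrt(3)) = 1288 + 288*sqrt(3) ≈ 1786.8)
-q = -(1288 + 288*sqrt(3)) = -1288 - 288*sqrt(3)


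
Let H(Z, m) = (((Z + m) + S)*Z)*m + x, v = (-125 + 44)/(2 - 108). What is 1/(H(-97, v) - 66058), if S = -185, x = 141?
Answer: -11236/506418385 ≈ -2.2187e-5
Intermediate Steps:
v = 81/106 (v = -81/(-106) = -81*(-1/106) = 81/106 ≈ 0.76415)
H(Z, m) = 141 + Z*m*(-185 + Z + m) (H(Z, m) = (((Z + m) - 185)*Z)*m + 141 = ((-185 + Z + m)*Z)*m + 141 = (Z*(-185 + Z + m))*m + 141 = Z*m*(-185 + Z + m) + 141 = 141 + Z*m*(-185 + Z + m))
1/(H(-97, v) - 66058) = 1/((141 - 97*(81/106)**2 + (81/106)*(-97)**2 - 185*(-97)*81/106) - 66058) = 1/((141 - 97*6561/11236 + (81/106)*9409 + 1453545/106) - 66058) = 1/((141 - 636417/11236 + 762129/106 + 1453545/106) - 66058) = 1/(235809303/11236 - 66058) = 1/(-506418385/11236) = -11236/506418385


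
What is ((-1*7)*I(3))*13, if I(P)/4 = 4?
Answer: -1456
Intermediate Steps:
I(P) = 16 (I(P) = 4*4 = 16)
((-1*7)*I(3))*13 = (-1*7*16)*13 = -7*16*13 = -112*13 = -1456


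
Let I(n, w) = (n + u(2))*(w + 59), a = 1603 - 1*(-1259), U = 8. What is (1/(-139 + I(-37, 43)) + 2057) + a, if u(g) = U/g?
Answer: 17241094/3505 ≈ 4919.0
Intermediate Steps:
u(g) = 8/g
a = 2862 (a = 1603 + 1259 = 2862)
I(n, w) = (4 + n)*(59 + w) (I(n, w) = (n + 8/2)*(w + 59) = (n + 8*(½))*(59 + w) = (n + 4)*(59 + w) = (4 + n)*(59 + w))
(1/(-139 + I(-37, 43)) + 2057) + a = (1/(-139 + (236 + 4*43 + 59*(-37) - 37*43)) + 2057) + 2862 = (1/(-139 + (236 + 172 - 2183 - 1591)) + 2057) + 2862 = (1/(-139 - 3366) + 2057) + 2862 = (1/(-3505) + 2057) + 2862 = (-1/3505 + 2057) + 2862 = 7209784/3505 + 2862 = 17241094/3505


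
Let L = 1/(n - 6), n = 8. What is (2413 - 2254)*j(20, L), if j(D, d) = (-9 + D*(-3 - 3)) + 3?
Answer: -20034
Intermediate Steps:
L = 1/2 (L = 1/(8 - 6) = 1/2 ≈ 0.50000)
j(D, d) = -6 - 6*D (j(D, d) = (-9 + D*(-6)) + 3 = (-9 - 6*D) + 3 = -6 - 6*D)
(2413 - 2254)*j(20, L) = (2413 - 2254)*(-6 - 6*20) = 159*(-6 - 120) = 159*(-126) = -20034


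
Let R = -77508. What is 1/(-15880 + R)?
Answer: -1/93388 ≈ -1.0708e-5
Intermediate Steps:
1/(-15880 + R) = 1/(-15880 - 77508) = 1/(-93388) = -1/93388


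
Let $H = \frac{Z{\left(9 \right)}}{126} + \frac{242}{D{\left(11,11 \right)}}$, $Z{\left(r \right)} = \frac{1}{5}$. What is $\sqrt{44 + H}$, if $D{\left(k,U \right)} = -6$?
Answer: $\frac{\sqrt{161770}}{210} \approx 1.9153$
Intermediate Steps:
$Z{\left(r \right)} = \frac{1}{5}$
$H = - \frac{25409}{630}$ ($H = \frac{1}{5 \cdot 126} + \frac{242}{-6} = \frac{1}{5} \cdot \frac{1}{126} + 242 \left(- \frac{1}{6}\right) = \frac{1}{630} - \frac{121}{3} = - \frac{25409}{630} \approx -40.332$)
$\sqrt{44 + H} = \sqrt{44 - \frac{25409}{630}} = \sqrt{\frac{2311}{630}} = \frac{\sqrt{161770}}{210}$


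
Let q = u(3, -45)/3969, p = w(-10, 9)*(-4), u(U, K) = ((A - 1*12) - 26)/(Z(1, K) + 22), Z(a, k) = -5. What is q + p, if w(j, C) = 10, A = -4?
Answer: -128522/3213 ≈ -40.001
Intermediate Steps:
u(U, K) = -42/17 (u(U, K) = ((-4 - 1*12) - 26)/(-5 + 22) = ((-4 - 12) - 26)/17 = (-16 - 26)*(1/17) = -42*1/17 = -42/17)
p = -40 (p = 10*(-4) = -40)
q = -2/3213 (q = -42/17/3969 = -42/17*1/3969 = -2/3213 ≈ -0.00062247)
q + p = -2/3213 - 40 = -128522/3213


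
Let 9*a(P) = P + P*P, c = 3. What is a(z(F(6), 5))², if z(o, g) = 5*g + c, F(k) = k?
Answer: 659344/81 ≈ 8140.0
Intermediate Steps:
z(o, g) = 3 + 5*g (z(o, g) = 5*g + 3 = 3 + 5*g)
a(P) = P/9 + P²/9 (a(P) = (P + P*P)/9 = (P + P²)/9 = P/9 + P²/9)
a(z(F(6), 5))² = ((3 + 5*5)*(1 + (3 + 5*5))/9)² = ((3 + 25)*(1 + (3 + 25))/9)² = ((⅑)*28*(1 + 28))² = ((⅑)*28*29)² = (812/9)² = 659344/81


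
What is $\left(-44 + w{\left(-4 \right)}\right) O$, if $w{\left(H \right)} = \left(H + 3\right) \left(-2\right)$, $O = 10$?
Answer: $-420$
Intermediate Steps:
$w{\left(H \right)} = -6 - 2 H$ ($w{\left(H \right)} = \left(3 + H\right) \left(-2\right) = -6 - 2 H$)
$\left(-44 + w{\left(-4 \right)}\right) O = \left(-44 - -2\right) 10 = \left(-44 + \left(-6 + 8\right)\right) 10 = \left(-44 + 2\right) 10 = \left(-42\right) 10 = -420$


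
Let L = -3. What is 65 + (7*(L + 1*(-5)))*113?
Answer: -6263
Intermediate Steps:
65 + (7*(L + 1*(-5)))*113 = 65 + (7*(-3 + 1*(-5)))*113 = 65 + (7*(-3 - 5))*113 = 65 + (7*(-8))*113 = 65 - 56*113 = 65 - 6328 = -6263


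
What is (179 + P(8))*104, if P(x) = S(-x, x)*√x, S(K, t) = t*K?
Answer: 18616 - 13312*√2 ≈ -210.01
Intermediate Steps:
S(K, t) = K*t
P(x) = -x^(5/2) (P(x) = ((-x)*x)*√x = (-x²)*√x = -x^(5/2))
(179 + P(8))*104 = (179 - 8^(5/2))*104 = (179 - 128*√2)*104 = 18616 - 13312*√2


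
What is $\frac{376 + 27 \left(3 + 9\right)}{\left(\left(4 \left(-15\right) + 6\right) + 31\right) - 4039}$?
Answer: $- \frac{350}{2031} \approx -0.17233$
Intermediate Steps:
$\frac{376 + 27 \left(3 + 9\right)}{\left(\left(4 \left(-15\right) + 6\right) + 31\right) - 4039} = \frac{376 + 27 \cdot 12}{\left(\left(-60 + 6\right) + 31\right) - 4039} = \frac{376 + 324}{\left(-54 + 31\right) - 4039} = \frac{700}{-23 - 4039} = \frac{700}{-4062} = 700 \left(- \frac{1}{4062}\right) = - \frac{350}{2031}$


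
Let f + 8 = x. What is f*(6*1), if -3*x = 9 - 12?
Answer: -42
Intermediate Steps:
x = 1 (x = -(9 - 12)/3 = -1/3*(-3) = 1)
f = -7 (f = -8 + 1 = -7)
f*(6*1) = -42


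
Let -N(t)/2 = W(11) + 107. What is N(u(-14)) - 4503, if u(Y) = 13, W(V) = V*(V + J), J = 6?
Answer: -5091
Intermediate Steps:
W(V) = V*(6 + V) (W(V) = V*(V + 6) = V*(6 + V))
N(t) = -588 (N(t) = -2*(11*(6 + 11) + 107) = -2*(11*17 + 107) = -2*(187 + 107) = -2*294 = -588)
N(u(-14)) - 4503 = -588 - 4503 = -5091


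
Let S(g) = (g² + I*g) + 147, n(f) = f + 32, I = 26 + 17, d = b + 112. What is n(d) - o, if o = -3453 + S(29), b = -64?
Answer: 1298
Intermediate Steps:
d = 48 (d = -64 + 112 = 48)
I = 43
n(f) = 32 + f
S(g) = 147 + g² + 43*g (S(g) = (g² + 43*g) + 147 = 147 + g² + 43*g)
o = -1218 (o = -3453 + (147 + 29² + 43*29) = -3453 + (147 + 841 + 1247) = -3453 + 2235 = -1218)
n(d) - o = (32 + 48) - 1*(-1218) = 80 + 1218 = 1298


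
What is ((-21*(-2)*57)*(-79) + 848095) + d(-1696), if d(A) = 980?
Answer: 659949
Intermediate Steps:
((-21*(-2)*57)*(-79) + 848095) + d(-1696) = ((-21*(-2)*57)*(-79) + 848095) + 980 = ((42*57)*(-79) + 848095) + 980 = (2394*(-79) + 848095) + 980 = (-189126 + 848095) + 980 = 658969 + 980 = 659949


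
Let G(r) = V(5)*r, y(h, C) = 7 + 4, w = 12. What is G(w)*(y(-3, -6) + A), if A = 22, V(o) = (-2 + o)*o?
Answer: 5940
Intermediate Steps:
V(o) = o*(-2 + o)
y(h, C) = 11
G(r) = 15*r (G(r) = (5*(-2 + 5))*r = (5*3)*r = 15*r)
G(w)*(y(-3, -6) + A) = (15*12)*(11 + 22) = 180*33 = 5940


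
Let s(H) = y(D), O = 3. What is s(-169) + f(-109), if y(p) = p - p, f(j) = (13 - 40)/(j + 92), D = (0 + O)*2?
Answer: 27/17 ≈ 1.5882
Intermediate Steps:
D = 6 (D = (0 + 3)*2 = 3*2 = 6)
f(j) = -27/(92 + j)
y(p) = 0
s(H) = 0
s(-169) + f(-109) = 0 - 27/(92 - 109) = 0 - 27/(-17) = 0 - 27*(-1/17) = 0 + 27/17 = 27/17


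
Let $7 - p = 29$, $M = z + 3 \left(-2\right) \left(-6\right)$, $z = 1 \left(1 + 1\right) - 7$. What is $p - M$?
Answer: $-53$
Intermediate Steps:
$z = -5$ ($z = 1 \cdot 2 - 7 = 2 - 7 = -5$)
$M = 31$ ($M = -5 + 3 \left(-2\right) \left(-6\right) = -5 - -36 = -5 + 36 = 31$)
$p = -22$ ($p = 7 - 29 = -22$)
$p - M = -22 - 31 = -53$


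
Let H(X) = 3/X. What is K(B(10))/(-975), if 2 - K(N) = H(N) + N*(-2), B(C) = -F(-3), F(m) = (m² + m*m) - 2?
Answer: 159/5200 ≈ 0.030577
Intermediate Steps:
F(m) = -2 + 2*m² (F(m) = (m² + m²) - 2 = 2*m² - 2 = -2 + 2*m²)
B(C) = -16 (B(C) = -(-2 + 2*(-3)²) = -(-2 + 2*9) = -(-2 + 18) = -1*16 = -16)
K(N) = 2 - 3/N + 2*N (K(N) = 2 - (3/N + N*(-2)) = 2 - (3/N - 2*N) = 2 - (-2*N + 3/N) = 2 + (-3/N + 2*N) = 2 - 3/N + 2*N)
K(B(10))/(-975) = (2 - 3/(-16) + 2*(-16))/(-975) = (2 - 3*(-1/16) - 32)*(-1/975) = (2 + 3/16 - 32)*(-1/975) = -477/16*(-1/975) = 159/5200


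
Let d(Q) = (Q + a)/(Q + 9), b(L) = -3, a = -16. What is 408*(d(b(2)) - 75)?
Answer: -31892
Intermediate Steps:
d(Q) = (-16 + Q)/(9 + Q) (d(Q) = (Q - 16)/(Q + 9) = (-16 + Q)/(9 + Q))
408*(d(b(2)) - 75) = 408*((-16 - 3)/(9 - 3) - 75) = 408*(-19/6 - 75) = 408*(-469/6) = -31892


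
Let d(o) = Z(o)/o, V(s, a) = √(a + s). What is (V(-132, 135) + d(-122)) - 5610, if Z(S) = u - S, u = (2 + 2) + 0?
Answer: -342273/61 + √3 ≈ -5609.3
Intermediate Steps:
u = 4 (u = 4 + 0 = 4)
Z(S) = 4 - S
d(o) = (4 - o)/o
(V(-132, 135) + d(-122)) - 5610 = (√(135 - 132) + (4 - 1*(-122))/(-122)) - 5610 = (√3 - (4 + 122)/122) - 5610 = (√3 - 1/122*126) - 5610 = (√3 - 63/61) - 5610 = (-63/61 + √3) - 5610 = -342273/61 + √3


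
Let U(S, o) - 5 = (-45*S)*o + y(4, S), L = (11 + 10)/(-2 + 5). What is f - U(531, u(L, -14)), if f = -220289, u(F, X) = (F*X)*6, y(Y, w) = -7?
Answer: -14270547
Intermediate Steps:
L = 7 (L = 21/3 = 21*(⅓) = 7)
u(F, X) = 6*F*X
U(S, o) = -2 - 45*S*o (U(S, o) = 5 + ((-45*S)*o - 7) = 5 + (-45*S*o - 7) = 5 + (-7 - 45*S*o) = -2 - 45*S*o)
f - U(531, u(L, -14)) = -220289 - (-2 - 45*531*6*7*(-14)) = -220289 - (-2 - 45*531*(-588)) = -220289 - (-2 + 14050260) = -220289 - 1*14050258 = -220289 - 14050258 = -14270547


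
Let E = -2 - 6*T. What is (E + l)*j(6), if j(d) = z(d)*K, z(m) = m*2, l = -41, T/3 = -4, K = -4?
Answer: -1392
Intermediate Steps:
T = -12 (T = 3*(-4) = -12)
z(m) = 2*m
j(d) = -8*d (j(d) = (2*d)*(-4) = -8*d)
E = 70 (E = -2 - 6*(-12) = -2 + 72 = 70)
(E + l)*j(6) = (70 - 41)*(-8*6) = 29*(-48) = -1392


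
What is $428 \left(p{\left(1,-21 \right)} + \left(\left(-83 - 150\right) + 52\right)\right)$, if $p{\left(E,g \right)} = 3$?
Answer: $-76184$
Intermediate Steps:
$428 \left(p{\left(1,-21 \right)} + \left(\left(-83 - 150\right) + 52\right)\right) = 428 \left(3 + \left(\left(-83 - 150\right) + 52\right)\right) = 428 \left(3 + \left(-233 + 52\right)\right) = 428 \left(3 - 181\right) = 428 \left(-178\right) = -76184$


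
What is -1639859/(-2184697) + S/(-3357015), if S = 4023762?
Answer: -1095223169743/2444686866485 ≈ -0.44800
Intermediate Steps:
-1639859/(-2184697) + S/(-3357015) = -1639859/(-2184697) + 4023762/(-3357015) = -1639859*(-1/2184697) + 4023762*(-1/3357015) = 1639859/2184697 - 1341254/1119005 = -1095223169743/2444686866485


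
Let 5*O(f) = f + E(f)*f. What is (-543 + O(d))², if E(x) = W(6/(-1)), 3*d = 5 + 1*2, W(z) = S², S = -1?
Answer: 66113161/225 ≈ 2.9384e+5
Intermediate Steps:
W(z) = 1 (W(z) = (-1)² = 1)
d = 7/3 (d = (5 + 1*2)/3 = (5 + 2)/3 = (⅓)*7 = 7/3 ≈ 2.3333)
E(x) = 1
O(f) = 2*f/5 (O(f) = (f + 1*f)/5 = (f + f)/5 = (2*f)/5 = 2*f/5)
(-543 + O(d))² = (-543 + (⅖)*(7/3))² = (-543 + 14/15)² = (-8131/15)² = 66113161/225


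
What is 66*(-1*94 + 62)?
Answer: -2112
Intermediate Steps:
66*(-1*94 + 62) = 66*(-94 + 62) = 66*(-32) = -2112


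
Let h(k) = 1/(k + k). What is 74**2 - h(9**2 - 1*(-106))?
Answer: 2048023/374 ≈ 5476.0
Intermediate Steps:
h(k) = 1/(2*k)
74**2 - h(9**2 - 1*(-106)) = 74**2 - 1/(2*(9**2 - 1*(-106))) = 5476 - 1/(2*(81 + 106)) = 5476 - 1/(2*187) = 5476 - 1*1/374 = 5476 - 1/374 = 2048023/374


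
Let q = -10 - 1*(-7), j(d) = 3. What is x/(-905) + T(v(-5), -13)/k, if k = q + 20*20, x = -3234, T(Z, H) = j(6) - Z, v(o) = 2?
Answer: 1284803/359285 ≈ 3.5760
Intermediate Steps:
q = -3 (q = -10 + 7 = -3)
T(Z, H) = 3 - Z
k = 397 (k = -3 + 20*20 = -3 + 400 = 397)
x/(-905) + T(v(-5), -13)/k = -3234/(-905) + (3 - 1*2)/397 = -3234*(-1/905) + (3 - 2)*(1/397) = 3234/905 + 1*(1/397) = 3234/905 + 1/397 = 1284803/359285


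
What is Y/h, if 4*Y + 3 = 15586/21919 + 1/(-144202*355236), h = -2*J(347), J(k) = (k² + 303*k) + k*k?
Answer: 2570046685447831/3107589259782915813696 ≈ 8.2702e-7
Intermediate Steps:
J(k) = 2*k² + 303*k (J(k) = (k² + 303*k) + k² = 2*k² + 303*k)
h = -691918 (h = -694*(303 + 2*347) = -694*(303 + 694) = -694*997 = -2*345959 = -691918)
Y = -2570046685447831/4491268126834272 (Y = -¾ + (15586/21919 + 1/(-144202*355236))/4 = -¾ + (15586*(1/21919) - 1/144202*1/355236)/4 = -¾ + (15586/21919 - 1/51225741672)/4 = -¾ + (¼)*(798404409677873/1122817031708568) = -¾ + 798404409677873/4491268126834272 = -2570046685447831/4491268126834272 ≈ -0.57223)
Y/h = -2570046685447831/4491268126834272/(-691918) = -2570046685447831/4491268126834272*(-1/691918) = 2570046685447831/3107589259782915813696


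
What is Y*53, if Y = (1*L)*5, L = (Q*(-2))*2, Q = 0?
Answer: 0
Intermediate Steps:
L = 0 (L = (0*(-2))*2 = 0*2 = 0)
Y = 0 (Y = (1*0)*5 = 0*5 = 0)
Y*53 = 0*53 = 0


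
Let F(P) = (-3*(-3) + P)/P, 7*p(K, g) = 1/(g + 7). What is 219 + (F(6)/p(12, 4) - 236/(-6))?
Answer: 2705/6 ≈ 450.83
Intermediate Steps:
p(K, g) = 1/(7*(7 + g)) (p(K, g) = 1/(7*(g + 7)) = 1/(7*(7 + g)))
F(P) = (9 + P)/P
219 + (F(6)/p(12, 4) - 236/(-6)) = 219 + (((9 + 6)/6)/((1/(7*(7 + 4)))) - 236/(-6)) = 219 + (((⅙)*15)/(((⅐)/11)) - 236*(-⅙)) = 219 + (5/(2*(((⅐)*(1/11)))) + 118/3) = 219 + (5/(2*(1/77)) + 118/3) = 219 + ((5/2)*77 + 118/3) = 219 + (385/2 + 118/3) = 219 + 1391/6 = 2705/6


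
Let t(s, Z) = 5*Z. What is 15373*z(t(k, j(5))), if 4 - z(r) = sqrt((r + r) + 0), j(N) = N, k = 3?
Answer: 61492 - 76865*sqrt(2) ≈ -47212.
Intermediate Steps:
z(r) = 4 - sqrt(2)*sqrt(r) (z(r) = 4 - sqrt((r + r) + 0) = 4 - sqrt(2*r + 0) = 4 - sqrt(2*r) = 4 - sqrt(2)*sqrt(r))
15373*z(t(k, j(5))) = 15373*(4 - sqrt(2)*sqrt(5*5)) = 15373*(4 - sqrt(2)*sqrt(25)) = 15373*(4 - 1*sqrt(2)*5) = 15373*(4 - 5*sqrt(2)) = 61492 - 76865*sqrt(2)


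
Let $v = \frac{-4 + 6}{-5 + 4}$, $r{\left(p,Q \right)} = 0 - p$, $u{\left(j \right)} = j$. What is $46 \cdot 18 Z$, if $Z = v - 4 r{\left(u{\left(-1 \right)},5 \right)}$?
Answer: $-4968$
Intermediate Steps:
$r{\left(p,Q \right)} = - p$
$v = -2$ ($v = \frac{2}{-1} = 2 \left(-1\right) = -2$)
$Z = -6$ ($Z = -2 - 4 \left(\left(-1\right) \left(-1\right)\right) = -2 - 4 = -6$)
$46 \cdot 18 Z = 46 \cdot 18 \left(-6\right) = 828 \left(-6\right) = -4968$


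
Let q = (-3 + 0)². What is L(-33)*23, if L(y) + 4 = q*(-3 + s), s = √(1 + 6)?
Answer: -713 + 207*√7 ≈ -165.33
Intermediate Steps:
s = √7 ≈ 2.6458
q = 9 (q = (-3)² = 9)
L(y) = -31 + 9*√7 (L(y) = -4 + 9*(-3 + √7) = -4 + (-27 + 9*√7) = -31 + 9*√7)
L(-33)*23 = (-31 + 9*√7)*23 = -713 + 207*√7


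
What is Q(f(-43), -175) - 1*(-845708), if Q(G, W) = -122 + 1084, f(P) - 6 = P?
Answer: 846670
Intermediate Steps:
f(P) = 6 + P
Q(G, W) = 962
Q(f(-43), -175) - 1*(-845708) = 962 - 1*(-845708) = 962 + 845708 = 846670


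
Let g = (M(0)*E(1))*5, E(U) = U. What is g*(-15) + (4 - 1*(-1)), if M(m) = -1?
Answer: 80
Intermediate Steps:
g = -5 (g = -1*1*5 = -1*5 = -5)
g*(-15) + (4 - 1*(-1)) = -5*(-15) + (4 - 1*(-1)) = 75 + (4 + 1) = 75 + 5 = 80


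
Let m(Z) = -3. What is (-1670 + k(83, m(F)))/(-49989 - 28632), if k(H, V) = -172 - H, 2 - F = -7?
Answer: 1925/78621 ≈ 0.024485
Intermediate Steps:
F = 9 (F = 2 - 1*(-7) = 2 + 7 = 9)
(-1670 + k(83, m(F)))/(-49989 - 28632) = (-1670 + (-172 - 1*83))/(-49989 - 28632) = (-1670 + (-172 - 83))/(-78621) = (-1670 - 255)*(-1/78621) = -1925*(-1/78621) = 1925/78621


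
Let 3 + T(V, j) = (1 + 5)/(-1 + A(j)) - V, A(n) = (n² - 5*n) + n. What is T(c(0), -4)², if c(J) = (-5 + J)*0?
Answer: 7569/961 ≈ 7.8762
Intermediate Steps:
A(n) = n² - 4*n
c(J) = 0
T(V, j) = -3 - V + 6/(-1 + j*(-4 + j)) (T(V, j) = -3 + ((1 + 5)/(-1 + j*(-4 + j)) - V) = -3 + (6/(-1 + j*(-4 + j)) - V) = -3 + (-V + 6/(-1 + j*(-4 + j))) = -3 - V + 6/(-1 + j*(-4 + j)))
T(c(0), -4)² = ((9 + 0 - 3*(-4)*(-4 - 4) - 1*0*(-4)*(-4 - 4))/(-1 - 4*(-4 - 4)))² = ((9 + 0 - 3*(-4)*(-8) - 1*0*(-4)*(-8))/(-1 - 4*(-8)))² = ((9 + 0 - 96 + 0)/(-1 + 32))² = (-87/31)² = 7569/961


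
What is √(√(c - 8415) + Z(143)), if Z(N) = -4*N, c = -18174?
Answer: √(-572 + I*√26589) ≈ 3.3755 + 24.154*I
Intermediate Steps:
√(√(c - 8415) + Z(143)) = √(√(-18174 - 8415) - 4*143) = √(√(-26589) - 572) = √(I*√26589 - 572) = √(-572 + I*√26589)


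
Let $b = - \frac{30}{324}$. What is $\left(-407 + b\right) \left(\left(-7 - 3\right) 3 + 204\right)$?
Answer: $- \frac{637507}{9} \approx -70834.0$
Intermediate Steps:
$b = - \frac{5}{54}$ ($b = \left(-30\right) \frac{1}{324} = - \frac{5}{54} \approx -0.092593$)
$\left(-407 + b\right) \left(\left(-7 - 3\right) 3 + 204\right) = \left(-407 - \frac{5}{54}\right) \left(\left(-7 - 3\right) 3 + 204\right) = - \frac{21983 \left(\left(-10\right) 3 + 204\right)}{54} = - \frac{21983 \left(-30 + 204\right)}{54} = \left(- \frac{21983}{54}\right) 174 = - \frac{637507}{9}$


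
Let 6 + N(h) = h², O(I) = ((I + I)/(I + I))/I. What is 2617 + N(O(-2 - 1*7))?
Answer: 211492/81 ≈ 2611.0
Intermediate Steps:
O(I) = 1/I (O(I) = ((2*I)/((2*I)))/I = ((2*I)*(1/(2*I)))/I = 1/I)
N(h) = -6 + h²
2617 + N(O(-2 - 1*7)) = 2617 + (-6 + (1/(-2 - 1*7))²) = 2617 + (-6 + (1/(-2 - 7))²) = 2617 + (-6 + (1/(-9))²) = 2617 + (-6 + (-⅑)²) = 2617 + (-6 + 1/81) = 2617 - 485/81 = 211492/81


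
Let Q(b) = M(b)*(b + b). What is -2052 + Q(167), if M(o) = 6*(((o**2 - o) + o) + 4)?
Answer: 55895520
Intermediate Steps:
M(o) = 24 + 6*o**2 (M(o) = 6*(o**2 + 4) = 6*(4 + o**2) = 24 + 6*o**2)
Q(b) = 2*b*(24 + 6*b**2) (Q(b) = (24 + 6*b**2)*(b + b) = (24 + 6*b**2)*(2*b) = 2*b*(24 + 6*b**2))
-2052 + Q(167) = -2052 + 12*167*(4 + 167**2) = -2052 + 12*167*(4 + 27889) = -2052 + 12*167*27893 = -2052 + 55897572 = 55895520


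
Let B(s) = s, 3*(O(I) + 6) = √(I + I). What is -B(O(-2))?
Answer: 6 - 2*I/3 ≈ 6.0 - 0.66667*I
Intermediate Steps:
O(I) = -6 + √2*√I/3 (O(I) = -6 + √(I + I)/3 = -6 + √(2*I)/3 = -6 + (√2*√I)/3 = -6 + √2*√I/3)
-B(O(-2)) = -(-6 + √2*√(-2)/3) = -(-6 + √2*(I*√2)/3) = -(-6 + 2*I/3) = 6 - 2*I/3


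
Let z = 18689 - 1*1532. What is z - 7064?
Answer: 10093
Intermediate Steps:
z = 17157 (z = 18689 - 1532 = 17157)
z - 7064 = 17157 - 7064 = 10093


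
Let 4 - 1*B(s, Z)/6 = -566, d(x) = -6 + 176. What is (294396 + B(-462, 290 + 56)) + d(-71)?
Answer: 297986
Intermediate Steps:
d(x) = 170
B(s, Z) = 3420 (B(s, Z) = 24 - 6*(-566) = 24 + 3396 = 3420)
(294396 + B(-462, 290 + 56)) + d(-71) = (294396 + 3420) + 170 = 297816 + 170 = 297986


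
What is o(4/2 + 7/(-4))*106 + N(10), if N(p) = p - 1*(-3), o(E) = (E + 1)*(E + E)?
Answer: 317/4 ≈ 79.250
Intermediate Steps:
o(E) = 2*E*(1 + E) (o(E) = (1 + E)*(2*E) = 2*E*(1 + E))
N(p) = 3 + p (N(p) = p + 3 = 3 + p)
o(4/2 + 7/(-4))*106 + N(10) = (2*(4/2 + 7/(-4))*(1 + (4/2 + 7/(-4))))*106 + (3 + 10) = (2*(4*(½) + 7*(-¼))*(1 + (4*(½) + 7*(-¼))))*106 + 13 = (2*(2 - 7/4)*(1 + (2 - 7/4)))*106 + 13 = (2*(¼)*(1 + ¼))*106 + 13 = (2*(¼)*(5/4))*106 + 13 = (5/8)*106 + 13 = 265/4 + 13 = 317/4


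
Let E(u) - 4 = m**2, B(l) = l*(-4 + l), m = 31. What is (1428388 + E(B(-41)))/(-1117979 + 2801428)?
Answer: 1429353/1683449 ≈ 0.84906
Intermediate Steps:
E(u) = 965 (E(u) = 4 + 31**2 = 4 + 961 = 965)
(1428388 + E(B(-41)))/(-1117979 + 2801428) = (1428388 + 965)/(-1117979 + 2801428) = 1429353/1683449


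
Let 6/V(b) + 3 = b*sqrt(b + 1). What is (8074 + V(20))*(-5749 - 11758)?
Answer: -395360300888/2797 - 700280*sqrt(21)/2797 ≈ -1.4135e+8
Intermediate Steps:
V(b) = 6/(-3 + b*sqrt(1 + b)) (V(b) = 6/(-3 + b*sqrt(b + 1)) = 6/(-3 + b*sqrt(1 + b)))
(8074 + V(20))*(-5749 - 11758) = (8074 + 6/(-3 + 20*sqrt(1 + 20)))*(-5749 - 11758) = (8074 + 6/(-3 + 20*sqrt(21)))*(-17507) = -141351518 - 105042/(-3 + 20*sqrt(21))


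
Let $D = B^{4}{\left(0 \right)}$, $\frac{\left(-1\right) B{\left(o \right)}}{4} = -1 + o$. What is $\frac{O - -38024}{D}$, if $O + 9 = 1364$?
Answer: $\frac{39379}{256} \approx 153.82$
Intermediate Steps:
$O = 1355$ ($O = -9 + 1364 = 1355$)
$B{\left(o \right)} = 4 - 4 o$ ($B{\left(o \right)} = - 4 \left(-1 + o\right) = 4 - 4 o$)
$D = 256$ ($D = \left(4 - 0\right)^{4} = \left(4 + 0\right)^{4} = 4^{4} = 256$)
$\frac{O - -38024}{D} = \frac{1355 - -38024}{256} = \left(1355 + 38024\right) \frac{1}{256} = 39379 \cdot \frac{1}{256} = \frac{39379}{256}$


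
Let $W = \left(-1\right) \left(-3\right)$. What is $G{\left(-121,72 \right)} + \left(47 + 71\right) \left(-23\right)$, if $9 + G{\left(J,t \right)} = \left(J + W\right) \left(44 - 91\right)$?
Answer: $2823$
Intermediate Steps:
$W = 3$
$G{\left(J,t \right)} = -150 - 47 J$ ($G{\left(J,t \right)} = -9 + \left(J + 3\right) \left(44 - 91\right) = -9 + \left(3 + J\right) \left(-47\right) = -9 - \left(141 + 47 J\right) = -150 - 47 J$)
$G{\left(-121,72 \right)} + \left(47 + 71\right) \left(-23\right) = \left(-150 - -5687\right) + \left(47 + 71\right) \left(-23\right) = \left(-150 + 5687\right) + 118 \left(-23\right) = 5537 - 2714 = 2823$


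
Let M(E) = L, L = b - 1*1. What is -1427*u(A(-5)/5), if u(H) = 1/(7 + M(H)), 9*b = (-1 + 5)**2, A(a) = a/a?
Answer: -12843/70 ≈ -183.47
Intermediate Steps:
A(a) = 1
b = 16/9 (b = (-1 + 5)**2/9 = (1/9)*4**2 = (1/9)*16 = 16/9 ≈ 1.7778)
L = 7/9 (L = 16/9 - 1*1 = 16/9 - 1 = 7/9 ≈ 0.77778)
M(E) = 7/9
u(H) = 9/70 (u(H) = 1/(7 + 7/9) = 1/(70/9) = 9/70)
-1427*u(A(-5)/5) = -1427*9/70 = -12843/70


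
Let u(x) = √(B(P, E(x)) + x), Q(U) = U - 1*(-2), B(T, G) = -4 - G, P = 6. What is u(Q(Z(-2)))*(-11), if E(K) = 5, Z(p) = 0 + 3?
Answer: -22*I ≈ -22.0*I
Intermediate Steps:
Z(p) = 3
Q(U) = 2 + U (Q(U) = U + 2 = 2 + U)
u(x) = √(-9 + x) (u(x) = √((-4 - 1*5) + x) = √((-4 - 5) + x) = √(-9 + x))
u(Q(Z(-2)))*(-11) = √(-9 + (2 + 3))*(-11) = √(-9 + 5)*(-11) = √(-4)*(-11) = (2*I)*(-11) = -22*I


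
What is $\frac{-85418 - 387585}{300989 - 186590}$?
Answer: $- \frac{473003}{114399} \approx -4.1347$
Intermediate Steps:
$\frac{-85418 - 387585}{300989 - 186590} = - \frac{473003}{114399}$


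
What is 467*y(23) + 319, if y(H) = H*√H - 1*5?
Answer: -2016 + 10741*√23 ≈ 49496.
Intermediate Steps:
y(H) = -5 + H^(3/2) (y(H) = H^(3/2) - 5 = -5 + H^(3/2))
467*y(23) + 319 = 467*(-5 + 23^(3/2)) + 319 = 467*(-5 + 23*√23) + 319 = (-2335 + 10741*√23) + 319 = -2016 + 10741*√23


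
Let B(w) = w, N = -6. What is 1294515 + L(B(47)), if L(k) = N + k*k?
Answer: 1296718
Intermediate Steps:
L(k) = -6 + k**2 (L(k) = -6 + k*k = -6 + k**2)
1294515 + L(B(47)) = 1294515 + (-6 + 47**2) = 1294515 + (-6 + 2209) = 1294515 + 2203 = 1296718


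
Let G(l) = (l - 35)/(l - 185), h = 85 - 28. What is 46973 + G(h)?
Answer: 3006261/64 ≈ 46973.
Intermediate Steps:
h = 57
G(l) = (-35 + l)/(-185 + l)
46973 + G(h) = 46973 + (-35 + 57)/(-185 + 57) = 46973 + 22/(-128) = 46973 - 1/128*22 = 46973 - 11/64 = 3006261/64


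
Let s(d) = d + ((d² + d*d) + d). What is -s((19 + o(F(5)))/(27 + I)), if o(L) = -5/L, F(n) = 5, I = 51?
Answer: -96/169 ≈ -0.56805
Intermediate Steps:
s(d) = 2*d + 2*d² (s(d) = d + ((d² + d²) + d) = d + (2*d² + d) = d + (d + 2*d²) = 2*d + 2*d²)
-s((19 + o(F(5)))/(27 + I)) = -2*(19 - 5/5)/(27 + 51)*(1 + (19 - 5/5)/(27 + 51)) = -2*(19 - 5*⅕)/78*(1 + (19 - 5*⅕)/78) = -2*(19 - 1)*(1/78)*(1 + (19 - 1)*(1/78)) = -2*18*(1/78)*(1 + 18*(1/78)) = -2*3*(1 + 3/13)/13 = -2*3*16/(13*13) = -1*96/169 = -96/169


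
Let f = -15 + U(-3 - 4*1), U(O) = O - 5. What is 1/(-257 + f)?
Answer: -1/284 ≈ -0.0035211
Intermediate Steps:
U(O) = -5 + O
f = -27 (f = -15 + (-5 + (-3 - 4*1)) = -15 + (-5 + (-3 - 4)) = -15 + (-5 - 7) = -15 - 12 = -27)
1/(-257 + f) = 1/(-257 - 27) = 1/(-284) = -1/284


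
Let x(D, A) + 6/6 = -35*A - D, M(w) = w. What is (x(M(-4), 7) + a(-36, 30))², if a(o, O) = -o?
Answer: 42436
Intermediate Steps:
x(D, A) = -1 - D - 35*A (x(D, A) = -1 + (-35*A - D) = -1 + (-D - 35*A) = -1 - D - 35*A)
(x(M(-4), 7) + a(-36, 30))² = ((-1 - 1*(-4) - 35*7) - 1*(-36))² = ((-1 + 4 - 245) + 36)² = (-242 + 36)² = (-206)² = 42436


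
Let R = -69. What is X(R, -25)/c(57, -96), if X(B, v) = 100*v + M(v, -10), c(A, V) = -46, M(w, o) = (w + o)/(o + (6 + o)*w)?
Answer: 45007/828 ≈ 54.356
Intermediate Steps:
M(w, o) = (o + w)/(o + w*(6 + o))
X(B, v) = 100*v + (-10 + v)/(-10 - 4*v) (X(B, v) = 100*v + (-10 + v)/(-10 + 6*v - 10*v) = 100*v + (-10 + v)/(-10 - 4*v))
X(R, -25)/c(57, -96) = ((10 + 400*(-25)**2 + 999*(-25))/(2*(5 + 2*(-25))))/(-46) = ((10 + 400*625 - 24975)/(2*(5 - 50)))*(-1/46) = ((1/2)*(10 + 250000 - 24975)/(-45))*(-1/46) = ((1/2)*(-1/45)*225035)*(-1/46) = -45007/18*(-1/46) = 45007/828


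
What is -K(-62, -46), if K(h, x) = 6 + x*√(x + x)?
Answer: -6 + 92*I*√23 ≈ -6.0 + 441.22*I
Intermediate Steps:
K(h, x) = 6 + √2*x^(3/2) (K(h, x) = 6 + x*√(2*x) = 6 + x*(√2*√x) = 6 + √2*x^(3/2))
-K(-62, -46) = -(6 + √2*(-46)^(3/2)) = -(6 + √2*(-46*I*√46)) = -(6 - 92*I*√23) = -6 + 92*I*√23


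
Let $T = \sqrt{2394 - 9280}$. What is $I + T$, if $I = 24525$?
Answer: $24525 + i \sqrt{6886} \approx 24525.0 + 82.982 i$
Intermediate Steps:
$T = i \sqrt{6886}$ ($T = \sqrt{-6886} = i \sqrt{6886} \approx 82.982 i$)
$I + T = 24525 + i \sqrt{6886}$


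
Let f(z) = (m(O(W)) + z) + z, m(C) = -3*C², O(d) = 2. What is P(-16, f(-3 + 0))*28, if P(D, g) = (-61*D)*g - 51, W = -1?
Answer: -493332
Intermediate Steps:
f(z) = -12 + 2*z (f(z) = (-3*2² + z) + z = (-3*4 + z) + z = (-12 + z) + z = -12 + 2*z)
P(D, g) = -51 - 61*D*g (P(D, g) = -61*D*g - 51 = -51 - 61*D*g)
P(-16, f(-3 + 0))*28 = (-51 - 61*(-16)*(-12 + 2*(-3 + 0)))*28 = (-51 - 61*(-16)*(-12 + 2*(-3)))*28 = (-51 - 61*(-16)*(-12 - 6))*28 = (-51 - 61*(-16)*(-18))*28 = (-51 - 17568)*28 = -17619*28 = -493332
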